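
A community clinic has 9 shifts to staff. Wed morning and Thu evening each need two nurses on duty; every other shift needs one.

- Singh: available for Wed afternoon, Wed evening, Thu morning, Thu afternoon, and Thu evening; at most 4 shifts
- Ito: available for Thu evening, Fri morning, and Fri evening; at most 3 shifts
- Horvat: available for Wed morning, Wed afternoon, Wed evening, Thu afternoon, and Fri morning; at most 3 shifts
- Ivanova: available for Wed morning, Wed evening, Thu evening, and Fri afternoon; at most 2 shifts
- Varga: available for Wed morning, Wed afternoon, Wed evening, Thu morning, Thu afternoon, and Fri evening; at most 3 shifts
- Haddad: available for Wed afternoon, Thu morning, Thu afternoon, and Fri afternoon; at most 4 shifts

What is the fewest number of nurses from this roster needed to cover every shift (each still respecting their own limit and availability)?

4

11 slots to fill and no one can take more than 4, so at least ⌈11/4⌉ = 3 nurses are needed.
Shifts {Wed morning, Thu evening, Fri afternoon} need 5 slots, but among the nurses available for them (Singh, Ito, Horvat, Ivanova, Varga, and Haddad) any 3 together supply at most 4. So 3 nurses are not enough.
Singh, Ito, Horvat, and Ivanova alone can cover everything: Wed morning→Horvat+Ivanova, Wed afternoon→Singh, Wed evening→Horvat, Thu morning→Singh, Thu afternoon→Singh, Thu evening→Singh+Ito, Fri morning→Ito, Fri afternoon→Ivanova, Fri evening→Ito.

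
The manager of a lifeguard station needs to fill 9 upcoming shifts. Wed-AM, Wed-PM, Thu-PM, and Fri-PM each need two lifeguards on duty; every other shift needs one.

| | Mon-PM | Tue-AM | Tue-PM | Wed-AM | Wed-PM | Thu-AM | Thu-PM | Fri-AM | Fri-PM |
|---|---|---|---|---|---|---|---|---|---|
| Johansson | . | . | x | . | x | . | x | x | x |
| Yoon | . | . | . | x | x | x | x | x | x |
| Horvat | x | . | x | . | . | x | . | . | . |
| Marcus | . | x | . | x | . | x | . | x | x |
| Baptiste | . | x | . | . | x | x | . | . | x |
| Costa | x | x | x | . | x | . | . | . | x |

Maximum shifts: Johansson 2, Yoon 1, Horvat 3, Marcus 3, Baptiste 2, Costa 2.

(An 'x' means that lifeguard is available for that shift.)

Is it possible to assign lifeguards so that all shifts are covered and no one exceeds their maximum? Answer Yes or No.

Total capacity is 13 and 13 slots are needed, so capacity alone doesn't rule it out.
Shifts {Wed-AM, Thu-PM} need 4 worker-slots in total, but the lifeguards available for any of those shifts (Johansson, Yoon, and Marcus) can supply at most 3 among them. So no valid schedule exists.

No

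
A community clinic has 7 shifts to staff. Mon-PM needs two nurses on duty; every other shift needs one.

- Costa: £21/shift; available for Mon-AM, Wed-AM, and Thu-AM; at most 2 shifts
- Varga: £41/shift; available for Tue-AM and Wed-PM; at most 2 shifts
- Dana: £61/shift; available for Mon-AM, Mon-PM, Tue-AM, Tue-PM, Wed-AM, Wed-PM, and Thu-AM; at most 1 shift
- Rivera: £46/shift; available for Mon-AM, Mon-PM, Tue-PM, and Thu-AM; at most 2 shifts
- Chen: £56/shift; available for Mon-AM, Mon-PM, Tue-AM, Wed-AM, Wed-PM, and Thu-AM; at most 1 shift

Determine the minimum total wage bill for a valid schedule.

Picking the cheapest available nurse for each shift independently would cost £293, but that ignores the shift limits.
An optimal schedule: Mon-AM→Costa, Mon-PM→Rivera+Chen, Tue-AM→Varga, Tue-PM→Dana, Wed-AM→Costa, Wed-PM→Varga, Thu-AM→Rivera.
Total: 21 + 46 + 56 + 41 + 61 + 21 + 41 + 46 = £333.

£333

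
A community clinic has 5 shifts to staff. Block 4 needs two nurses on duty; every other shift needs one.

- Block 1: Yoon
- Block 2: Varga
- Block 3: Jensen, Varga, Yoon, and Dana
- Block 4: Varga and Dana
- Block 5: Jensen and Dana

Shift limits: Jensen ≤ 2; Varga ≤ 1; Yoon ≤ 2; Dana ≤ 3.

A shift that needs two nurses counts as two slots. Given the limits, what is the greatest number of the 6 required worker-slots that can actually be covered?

Total capacity across all nurses is 2+1+2+3 = 8, and 6 slots are needed, so at most 6 can be filled.
Shifts {Block 2, Block 4} need 3 slots but only Varga and Dana are available for them, supplying at most 2 — so at least 1 slot must go unfilled.
An assignment achieving 5: Block 1→Yoon, Block 2→Varga, Block 3→Jensen, Block 4→Dana, Block 5→Jensen.
Loads: Jensen 2/2, Varga 1/1, Yoon 1/2, Dana 1/3.

5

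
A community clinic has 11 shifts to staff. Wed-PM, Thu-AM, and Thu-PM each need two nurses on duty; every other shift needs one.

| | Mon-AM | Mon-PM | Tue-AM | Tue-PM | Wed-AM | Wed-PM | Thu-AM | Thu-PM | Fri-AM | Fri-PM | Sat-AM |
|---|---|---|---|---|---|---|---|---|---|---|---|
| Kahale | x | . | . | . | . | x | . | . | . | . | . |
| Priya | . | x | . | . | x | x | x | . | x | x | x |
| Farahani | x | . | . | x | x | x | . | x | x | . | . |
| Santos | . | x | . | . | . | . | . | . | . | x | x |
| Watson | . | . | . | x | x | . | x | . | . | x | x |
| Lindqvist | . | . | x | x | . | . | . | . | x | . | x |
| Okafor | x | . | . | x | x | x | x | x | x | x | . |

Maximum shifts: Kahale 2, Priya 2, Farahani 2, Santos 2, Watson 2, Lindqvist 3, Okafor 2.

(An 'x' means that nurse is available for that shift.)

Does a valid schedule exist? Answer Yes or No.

Tue-AM can only be covered by Lindqvist, so that assignment is forced.
Thu-PM can only be covered by Farahani and Okafor, so that assignment is forced.
One valid schedule: Mon-AM→Kahale, Mon-PM→Priya, Tue-AM→Lindqvist, Tue-PM→Farahani, Wed-AM→Watson, Wed-PM→Kahale+Okafor, Thu-AM→Priya+Watson, Thu-PM→Farahani+Okafor, Fri-AM→Lindqvist, Fri-PM→Santos, Sat-AM→Santos.
Loads: Kahale 2/2, Priya 2/2, Farahani 2/2, Santos 2/2, Watson 2/2, Lindqvist 2/3, Okafor 2/2 — all within limits.

Yes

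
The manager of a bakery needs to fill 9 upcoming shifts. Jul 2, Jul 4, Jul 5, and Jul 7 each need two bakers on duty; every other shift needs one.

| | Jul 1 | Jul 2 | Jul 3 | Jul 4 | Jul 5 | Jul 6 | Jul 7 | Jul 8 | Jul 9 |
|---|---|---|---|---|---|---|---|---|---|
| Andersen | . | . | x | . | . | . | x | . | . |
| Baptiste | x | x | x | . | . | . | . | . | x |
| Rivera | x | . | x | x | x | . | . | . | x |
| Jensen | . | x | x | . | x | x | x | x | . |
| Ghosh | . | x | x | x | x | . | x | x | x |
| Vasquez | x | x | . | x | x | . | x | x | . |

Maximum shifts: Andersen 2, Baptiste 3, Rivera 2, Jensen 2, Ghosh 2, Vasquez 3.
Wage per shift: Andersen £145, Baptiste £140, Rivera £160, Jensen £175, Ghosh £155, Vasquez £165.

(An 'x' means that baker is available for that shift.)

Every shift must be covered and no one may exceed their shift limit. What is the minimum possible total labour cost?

Jul 6 can only be covered by Jensen, so that assignment is forced.
Picking the cheapest available baker for each shift independently would cost £1975, but that ignores the shift limits.
An optimal schedule: Jul 1→Baptiste, Jul 2→Baptiste+Vasquez, Jul 3→Andersen, Jul 4→Ghosh+Rivera, Jul 5→Rivera+Vasquez, Jul 6→Jensen, Jul 7→Andersen+Vasquez, Jul 8→Ghosh, Jul 9→Baptiste.
Total: 140 + 140 + 165 + 145 + 155 + 160 + 160 + 165 + 175 + 145 + 165 + 155 + 140 = £2010.

£2010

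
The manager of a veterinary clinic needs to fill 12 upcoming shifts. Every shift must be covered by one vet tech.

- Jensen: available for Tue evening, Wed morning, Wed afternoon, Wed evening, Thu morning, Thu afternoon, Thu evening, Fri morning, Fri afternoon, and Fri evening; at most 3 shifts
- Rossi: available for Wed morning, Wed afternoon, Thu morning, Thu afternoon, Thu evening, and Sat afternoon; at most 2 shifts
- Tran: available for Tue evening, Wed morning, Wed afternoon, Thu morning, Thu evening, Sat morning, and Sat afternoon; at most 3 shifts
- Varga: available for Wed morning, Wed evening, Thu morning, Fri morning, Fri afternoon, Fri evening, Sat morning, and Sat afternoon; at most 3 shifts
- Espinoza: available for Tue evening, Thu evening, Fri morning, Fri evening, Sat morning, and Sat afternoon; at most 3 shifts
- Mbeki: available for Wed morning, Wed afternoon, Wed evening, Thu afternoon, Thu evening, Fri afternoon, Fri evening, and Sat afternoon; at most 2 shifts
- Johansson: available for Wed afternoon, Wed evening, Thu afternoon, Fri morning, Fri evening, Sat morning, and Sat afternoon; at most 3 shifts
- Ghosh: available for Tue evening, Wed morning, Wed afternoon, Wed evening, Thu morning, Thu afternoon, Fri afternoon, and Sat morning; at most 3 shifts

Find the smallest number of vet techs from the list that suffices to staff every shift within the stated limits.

4

12 slots to fill and no one can take more than 3, so at least ⌈12/3⌉ = 4 vet techs are needed.
Jensen, Tran, Varga, and Espinoza alone can cover everything: Tue evening→Tran, Wed morning→Tran, Wed afternoon→Jensen, Wed evening→Jensen, Thu morning→Tran, Thu afternoon→Jensen, Thu evening→Espinoza, Fri morning→Varga, Fri afternoon→Varga, Fri evening→Varga, Sat morning→Espinoza, Sat afternoon→Espinoza.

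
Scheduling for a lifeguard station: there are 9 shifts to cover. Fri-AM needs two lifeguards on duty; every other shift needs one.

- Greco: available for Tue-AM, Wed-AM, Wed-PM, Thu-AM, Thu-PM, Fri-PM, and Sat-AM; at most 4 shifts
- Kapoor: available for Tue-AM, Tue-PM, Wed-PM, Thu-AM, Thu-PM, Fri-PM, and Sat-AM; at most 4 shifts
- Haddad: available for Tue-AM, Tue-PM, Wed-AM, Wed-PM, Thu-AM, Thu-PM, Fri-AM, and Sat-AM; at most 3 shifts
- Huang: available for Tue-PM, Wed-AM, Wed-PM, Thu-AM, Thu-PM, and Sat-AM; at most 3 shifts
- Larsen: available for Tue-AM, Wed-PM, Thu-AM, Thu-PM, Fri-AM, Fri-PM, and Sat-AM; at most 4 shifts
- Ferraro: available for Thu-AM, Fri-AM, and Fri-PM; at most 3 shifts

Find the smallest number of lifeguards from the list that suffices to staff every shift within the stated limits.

10 slots to fill and no one can take more than 4, so at least ⌈10/4⌉ = 3 lifeguards are needed.
Greco, Haddad, and Larsen alone can cover everything: Tue-AM→Greco, Tue-PM→Haddad, Wed-AM→Greco, Wed-PM→Greco, Thu-AM→Haddad, Thu-PM→Larsen, Fri-AM→Haddad+Larsen, Fri-PM→Greco, Sat-AM→Larsen.

3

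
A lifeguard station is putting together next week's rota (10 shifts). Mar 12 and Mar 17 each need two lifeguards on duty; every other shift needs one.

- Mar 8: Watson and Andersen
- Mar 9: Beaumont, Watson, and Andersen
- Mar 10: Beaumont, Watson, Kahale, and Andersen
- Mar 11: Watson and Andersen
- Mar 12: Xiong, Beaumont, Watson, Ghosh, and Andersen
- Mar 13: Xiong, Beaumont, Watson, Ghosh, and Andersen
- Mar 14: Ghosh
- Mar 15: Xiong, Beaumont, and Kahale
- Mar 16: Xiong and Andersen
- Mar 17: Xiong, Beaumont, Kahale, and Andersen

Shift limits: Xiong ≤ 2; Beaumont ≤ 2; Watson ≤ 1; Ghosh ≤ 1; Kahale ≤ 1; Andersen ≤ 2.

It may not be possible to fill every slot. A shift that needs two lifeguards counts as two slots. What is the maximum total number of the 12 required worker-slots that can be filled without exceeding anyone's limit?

Total capacity across all lifeguards is 2+2+1+1+1+2 = 9, and 12 slots are needed, so at most 9 can be filled.
An assignment achieving 9: Mar 8→Watson, Mar 9→Beaumont, Mar 10→Beaumont, Mar 11→Andersen, Mar 14→Ghosh, Mar 15→Xiong, Mar 16→Xiong, Mar 17→Kahale+Andersen.
Loads: Xiong 2/2, Beaumont 2/2, Watson 1/1, Ghosh 1/1, Kahale 1/1, Andersen 2/2.

9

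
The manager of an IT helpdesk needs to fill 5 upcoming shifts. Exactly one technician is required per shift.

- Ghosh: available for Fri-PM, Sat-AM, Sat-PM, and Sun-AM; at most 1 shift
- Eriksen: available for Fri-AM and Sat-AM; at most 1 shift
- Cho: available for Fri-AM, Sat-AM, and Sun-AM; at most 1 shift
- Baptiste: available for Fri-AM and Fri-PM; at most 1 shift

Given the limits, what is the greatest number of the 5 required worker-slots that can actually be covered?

Total capacity across all technicians is 1+1+1+1 = 4, and 5 slots are needed, so at most 4 can be filled.
An assignment achieving 4: Fri-AM→Eriksen, Fri-PM→Baptiste, Sat-PM→Ghosh, Sun-AM→Cho.
Loads: Ghosh 1/1, Eriksen 1/1, Cho 1/1, Baptiste 1/1.

4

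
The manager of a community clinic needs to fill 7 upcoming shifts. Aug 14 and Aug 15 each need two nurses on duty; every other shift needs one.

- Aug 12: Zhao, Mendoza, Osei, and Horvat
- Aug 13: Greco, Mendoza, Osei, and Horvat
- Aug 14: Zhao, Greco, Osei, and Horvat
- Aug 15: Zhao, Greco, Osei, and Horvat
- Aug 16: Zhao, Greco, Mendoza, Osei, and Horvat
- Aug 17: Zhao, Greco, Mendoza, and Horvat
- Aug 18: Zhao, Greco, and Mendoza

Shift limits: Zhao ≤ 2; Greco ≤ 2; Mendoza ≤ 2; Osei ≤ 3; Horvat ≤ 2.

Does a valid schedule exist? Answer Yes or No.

Yes

One valid schedule: Aug 12→Zhao, Aug 13→Greco, Aug 14→Osei+Horvat, Aug 15→Osei+Horvat, Aug 16→Mendoza, Aug 17→Greco, Aug 18→Zhao.
Loads: Zhao 2/2, Greco 2/2, Mendoza 1/2, Osei 2/3, Horvat 2/2 — all within limits.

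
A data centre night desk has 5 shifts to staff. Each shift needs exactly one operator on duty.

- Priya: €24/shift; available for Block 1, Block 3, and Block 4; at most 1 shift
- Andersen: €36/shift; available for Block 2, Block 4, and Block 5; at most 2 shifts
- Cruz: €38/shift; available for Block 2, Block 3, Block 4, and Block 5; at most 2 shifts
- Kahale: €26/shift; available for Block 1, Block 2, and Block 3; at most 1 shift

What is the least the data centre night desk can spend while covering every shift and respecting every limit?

€160

Picking the cheapest available operator for each shift independently would cost €134, but that ignores the shift limits.
An optimal schedule: Block 1→Priya, Block 2→Kahale, Block 3→Cruz, Block 4→Andersen, Block 5→Andersen.
Total: 24 + 26 + 38 + 36 + 36 = €160.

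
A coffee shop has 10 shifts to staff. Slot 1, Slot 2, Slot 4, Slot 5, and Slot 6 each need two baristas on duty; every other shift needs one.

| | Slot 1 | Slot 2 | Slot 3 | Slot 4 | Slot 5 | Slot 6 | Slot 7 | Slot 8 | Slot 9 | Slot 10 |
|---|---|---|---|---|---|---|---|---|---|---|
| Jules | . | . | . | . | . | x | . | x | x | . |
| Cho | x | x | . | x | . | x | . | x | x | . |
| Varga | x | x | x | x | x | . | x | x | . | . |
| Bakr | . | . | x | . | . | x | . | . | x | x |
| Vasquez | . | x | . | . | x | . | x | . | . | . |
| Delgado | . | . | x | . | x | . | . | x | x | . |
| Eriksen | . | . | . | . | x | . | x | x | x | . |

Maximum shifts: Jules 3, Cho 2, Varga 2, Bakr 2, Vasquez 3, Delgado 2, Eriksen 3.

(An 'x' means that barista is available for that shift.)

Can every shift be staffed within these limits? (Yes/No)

Total capacity is 17 and 15 slots are needed, so capacity alone doesn't rule it out.
Shifts {Slot 1, Slot 2, Slot 4} need 6 worker-slots in total, but the baristas available for any of those shifts (Cho, Varga, and Vasquez) can supply at most 5 among them. So no valid schedule exists.

No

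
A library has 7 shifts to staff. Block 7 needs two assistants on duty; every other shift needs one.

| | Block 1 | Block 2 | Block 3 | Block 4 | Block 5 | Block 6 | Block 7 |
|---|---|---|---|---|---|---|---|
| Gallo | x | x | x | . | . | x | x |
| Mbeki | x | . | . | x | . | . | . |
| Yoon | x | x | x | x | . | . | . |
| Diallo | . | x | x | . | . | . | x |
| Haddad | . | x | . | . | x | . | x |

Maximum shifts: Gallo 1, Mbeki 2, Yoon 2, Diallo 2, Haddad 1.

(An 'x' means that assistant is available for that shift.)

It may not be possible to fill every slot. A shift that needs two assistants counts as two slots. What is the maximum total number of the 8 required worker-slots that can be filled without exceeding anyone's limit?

Total capacity across all assistants is 1+2+2+2+1 = 8, and 8 slots are needed, so at most 8 can be filled.
Shifts {Block 5, Block 6, Block 7} need 4 slots but only Gallo, Diallo, and Haddad are available for them, supplying at most 3 — so at least 1 slot must go unfilled.
An assignment achieving 7: Block 1→Mbeki, Block 2→Yoon, Block 3→Yoon, Block 4→Mbeki, Block 5→Haddad, Block 6→Gallo, Block 7→Diallo.
Loads: Gallo 1/1, Mbeki 2/2, Yoon 2/2, Diallo 1/2, Haddad 1/1.

7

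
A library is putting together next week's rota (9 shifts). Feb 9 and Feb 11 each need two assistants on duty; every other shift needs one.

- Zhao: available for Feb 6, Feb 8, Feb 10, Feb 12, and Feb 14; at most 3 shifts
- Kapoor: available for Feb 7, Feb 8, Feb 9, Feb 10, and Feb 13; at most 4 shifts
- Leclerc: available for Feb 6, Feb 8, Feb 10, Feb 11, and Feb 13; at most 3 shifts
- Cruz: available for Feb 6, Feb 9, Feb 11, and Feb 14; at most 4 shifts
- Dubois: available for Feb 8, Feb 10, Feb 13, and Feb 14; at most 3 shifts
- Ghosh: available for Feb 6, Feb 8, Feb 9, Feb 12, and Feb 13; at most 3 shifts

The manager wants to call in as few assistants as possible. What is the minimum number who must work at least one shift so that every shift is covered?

4

11 slots to fill and no one can take more than 4, so at least ⌈11/4⌉ = 3 assistants are needed.
Shifts {Feb 7, Feb 11, Feb 12} need 4 slots, but among the assistants available for them (Zhao, Kapoor, Leclerc, Cruz, and Ghosh) any 3 together supply at most 3. So 3 assistants are not enough.
Zhao, Kapoor, Leclerc, and Cruz alone can cover everything: Feb 6→Zhao, Feb 7→Kapoor, Feb 8→Kapoor, Feb 9→Kapoor+Cruz, Feb 10→Leclerc, Feb 11→Leclerc+Cruz, Feb 12→Zhao, Feb 13→Kapoor, Feb 14→Zhao.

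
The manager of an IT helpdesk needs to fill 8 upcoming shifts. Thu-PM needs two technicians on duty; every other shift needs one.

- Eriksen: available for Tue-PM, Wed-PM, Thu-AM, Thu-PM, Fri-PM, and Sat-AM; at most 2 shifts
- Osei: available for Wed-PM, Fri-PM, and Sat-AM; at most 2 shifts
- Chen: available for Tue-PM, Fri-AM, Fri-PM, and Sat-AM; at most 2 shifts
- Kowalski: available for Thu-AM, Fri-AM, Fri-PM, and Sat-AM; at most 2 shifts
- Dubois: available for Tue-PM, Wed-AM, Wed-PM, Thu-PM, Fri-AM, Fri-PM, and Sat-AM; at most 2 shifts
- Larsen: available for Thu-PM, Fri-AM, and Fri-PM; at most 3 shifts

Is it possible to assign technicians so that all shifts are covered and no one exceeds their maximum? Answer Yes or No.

Yes

Wed-AM can only be covered by Dubois, so that assignment is forced.
One valid schedule: Tue-PM→Eriksen, Wed-AM→Dubois, Wed-PM→Osei, Thu-AM→Eriksen, Thu-PM→Dubois+Larsen, Fri-AM→Chen, Fri-PM→Chen, Sat-AM→Osei.
Loads: Eriksen 2/2, Osei 2/2, Chen 2/2, Kowalski 0/2, Dubois 2/2, Larsen 1/3 — all within limits.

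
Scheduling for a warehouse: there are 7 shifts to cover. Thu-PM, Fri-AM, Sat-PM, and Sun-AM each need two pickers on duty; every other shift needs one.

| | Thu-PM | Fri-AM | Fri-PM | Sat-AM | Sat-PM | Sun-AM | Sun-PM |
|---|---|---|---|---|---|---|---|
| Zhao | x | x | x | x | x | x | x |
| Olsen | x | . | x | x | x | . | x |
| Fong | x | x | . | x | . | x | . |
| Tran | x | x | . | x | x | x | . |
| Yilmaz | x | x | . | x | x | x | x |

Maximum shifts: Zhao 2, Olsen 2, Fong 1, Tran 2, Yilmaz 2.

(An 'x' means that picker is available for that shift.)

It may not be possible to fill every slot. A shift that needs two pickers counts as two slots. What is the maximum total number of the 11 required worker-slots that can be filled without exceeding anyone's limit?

9

Total capacity across all pickers is 2+2+1+2+2 = 9, and 11 slots are needed, so at most 9 can be filled.
An assignment achieving 9: Thu-PM→Olsen+Yilmaz, Fri-AM→Fong+Tran, Fri-PM→Zhao, Sat-PM→Olsen+Tran, Sun-AM→Yilmaz, Sun-PM→Zhao.
Loads: Zhao 2/2, Olsen 2/2, Fong 1/1, Tran 2/2, Yilmaz 2/2.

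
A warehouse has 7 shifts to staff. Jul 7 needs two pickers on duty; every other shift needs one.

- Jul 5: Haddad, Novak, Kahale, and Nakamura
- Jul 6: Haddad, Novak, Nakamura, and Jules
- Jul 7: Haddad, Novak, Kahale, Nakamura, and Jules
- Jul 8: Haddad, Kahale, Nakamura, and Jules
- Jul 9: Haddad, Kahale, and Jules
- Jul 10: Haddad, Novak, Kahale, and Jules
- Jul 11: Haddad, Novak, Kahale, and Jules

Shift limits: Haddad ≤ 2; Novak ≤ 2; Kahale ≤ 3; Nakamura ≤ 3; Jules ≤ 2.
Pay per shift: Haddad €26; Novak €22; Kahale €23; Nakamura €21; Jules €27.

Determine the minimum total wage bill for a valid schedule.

€176

Picking the cheapest available picker for each shift independently would cost €173, but that ignores the shift limits.
An optimal schedule: Jul 5→Nakamura, Jul 6→Nakamura, Jul 7→Novak+Kahale, Jul 8→Nakamura, Jul 9→Kahale, Jul 10→Novak, Jul 11→Kahale.
Total: 21 + 21 + 22 + 23 + 21 + 23 + 22 + 23 = €176.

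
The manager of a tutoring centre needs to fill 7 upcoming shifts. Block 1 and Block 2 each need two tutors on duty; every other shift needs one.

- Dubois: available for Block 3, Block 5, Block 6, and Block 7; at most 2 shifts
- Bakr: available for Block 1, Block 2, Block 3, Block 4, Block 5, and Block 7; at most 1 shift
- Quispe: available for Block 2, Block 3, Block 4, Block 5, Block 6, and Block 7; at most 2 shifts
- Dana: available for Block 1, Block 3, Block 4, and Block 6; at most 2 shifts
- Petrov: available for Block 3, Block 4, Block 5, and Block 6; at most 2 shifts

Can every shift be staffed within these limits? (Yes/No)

No

Total capacity is 9 and 9 slots are needed, so capacity alone doesn't rule it out.
Shifts {Block 1, Block 2} need 4 worker-slots in total, but the tutors available for any of those shifts (Bakr, Quispe, and Dana) can supply at most 3 among them. So no valid schedule exists.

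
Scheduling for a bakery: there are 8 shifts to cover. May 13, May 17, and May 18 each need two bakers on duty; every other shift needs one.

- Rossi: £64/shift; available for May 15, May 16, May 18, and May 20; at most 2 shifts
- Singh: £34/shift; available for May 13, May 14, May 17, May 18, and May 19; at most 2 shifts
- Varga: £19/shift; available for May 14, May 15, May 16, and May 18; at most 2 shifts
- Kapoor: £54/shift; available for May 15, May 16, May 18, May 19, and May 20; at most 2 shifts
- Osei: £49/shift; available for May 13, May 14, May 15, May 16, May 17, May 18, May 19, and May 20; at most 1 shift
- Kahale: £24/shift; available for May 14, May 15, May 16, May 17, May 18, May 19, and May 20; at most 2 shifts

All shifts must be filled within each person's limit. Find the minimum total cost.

May 13 can only be covered by Singh and Osei, so that assignment is forced.
Picking the cheapest available baker for each shift independently would cost £289, but that ignores the shift limits.
An optimal schedule: May 13→Singh+Osei, May 14→Varga, May 15→Rossi, May 16→Varga, May 17→Singh+Kahale, May 18→Kapoor+Kahale, May 19→Kapoor, May 20→Rossi.
Total: 34 + 49 + 19 + 64 + 19 + 34 + 24 + 54 + 24 + 54 + 64 = £439.

£439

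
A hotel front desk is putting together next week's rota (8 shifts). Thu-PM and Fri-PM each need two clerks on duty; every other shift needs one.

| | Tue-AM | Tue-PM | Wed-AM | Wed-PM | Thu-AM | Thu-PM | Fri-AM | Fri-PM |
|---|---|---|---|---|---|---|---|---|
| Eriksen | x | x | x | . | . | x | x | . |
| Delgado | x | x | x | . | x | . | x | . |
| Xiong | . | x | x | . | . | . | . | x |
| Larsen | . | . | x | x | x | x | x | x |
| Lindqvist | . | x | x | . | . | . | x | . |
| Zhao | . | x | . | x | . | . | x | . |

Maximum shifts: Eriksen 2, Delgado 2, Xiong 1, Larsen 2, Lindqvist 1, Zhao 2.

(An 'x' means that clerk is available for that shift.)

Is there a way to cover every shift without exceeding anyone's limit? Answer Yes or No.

Thu-PM can only be covered by Eriksen and Larsen, so that assignment is forced.
Fri-PM can only be covered by Xiong and Larsen, so that assignment is forced.
One valid schedule: Tue-AM→Eriksen, Tue-PM→Delgado, Wed-AM→Lindqvist, Wed-PM→Zhao, Thu-AM→Delgado, Thu-PM→Eriksen+Larsen, Fri-AM→Zhao, Fri-PM→Xiong+Larsen.
Loads: Eriksen 2/2, Delgado 2/2, Xiong 1/1, Larsen 2/2, Lindqvist 1/1, Zhao 2/2 — all within limits.

Yes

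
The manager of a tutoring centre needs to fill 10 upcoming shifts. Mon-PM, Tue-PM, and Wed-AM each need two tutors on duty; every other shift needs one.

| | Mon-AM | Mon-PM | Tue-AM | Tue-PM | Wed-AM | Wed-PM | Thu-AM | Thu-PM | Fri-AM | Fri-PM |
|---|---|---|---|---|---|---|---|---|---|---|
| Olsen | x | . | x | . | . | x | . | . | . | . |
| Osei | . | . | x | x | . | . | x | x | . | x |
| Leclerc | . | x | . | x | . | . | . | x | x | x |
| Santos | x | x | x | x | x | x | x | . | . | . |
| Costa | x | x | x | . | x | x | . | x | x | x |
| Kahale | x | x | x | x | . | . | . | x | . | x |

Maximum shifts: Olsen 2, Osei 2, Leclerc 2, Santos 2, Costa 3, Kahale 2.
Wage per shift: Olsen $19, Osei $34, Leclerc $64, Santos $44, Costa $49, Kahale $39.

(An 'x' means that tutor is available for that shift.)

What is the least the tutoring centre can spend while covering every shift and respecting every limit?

$547

Wed-AM can only be covered by Santos and Costa, so that assignment is forced.
Picking the cheapest available tutor for each shift independently would cost $457, but that ignores the shift limits.
An optimal schedule: Mon-AM→Olsen, Mon-PM→Costa+Kahale, Tue-AM→Costa, Tue-PM→Santos+Kahale, Wed-AM→Santos+Costa, Wed-PM→Olsen, Thu-AM→Osei, Thu-PM→Osei, Fri-AM→Leclerc, Fri-PM→Leclerc.
Total: 19 + 49 + 39 + 49 + 44 + 39 + 44 + 49 + 19 + 34 + 34 + 64 + 64 = $547.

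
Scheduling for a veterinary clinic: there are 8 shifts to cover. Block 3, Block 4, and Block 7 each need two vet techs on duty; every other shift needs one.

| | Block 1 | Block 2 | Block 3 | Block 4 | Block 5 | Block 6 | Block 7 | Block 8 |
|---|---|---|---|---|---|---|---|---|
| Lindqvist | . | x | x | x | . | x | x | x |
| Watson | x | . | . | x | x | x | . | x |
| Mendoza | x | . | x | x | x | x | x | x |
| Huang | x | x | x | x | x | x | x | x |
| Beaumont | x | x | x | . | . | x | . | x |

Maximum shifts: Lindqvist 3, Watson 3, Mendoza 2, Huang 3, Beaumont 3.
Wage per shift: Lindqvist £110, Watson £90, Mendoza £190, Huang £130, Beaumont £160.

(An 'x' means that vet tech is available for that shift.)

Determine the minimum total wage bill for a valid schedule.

Picking the cheapest available vet tech for each shift independently would cost £1150, but that ignores the shift limits.
An optimal schedule: Block 1→Watson, Block 2→Lindqvist, Block 3→Huang+Beaumont, Block 4→Lindqvist+Huang, Block 5→Watson, Block 6→Watson, Block 7→Lindqvist+Huang, Block 8→Beaumont.
Total: 90 + 110 + 130 + 160 + 110 + 130 + 90 + 90 + 110 + 130 + 160 = £1310.

£1310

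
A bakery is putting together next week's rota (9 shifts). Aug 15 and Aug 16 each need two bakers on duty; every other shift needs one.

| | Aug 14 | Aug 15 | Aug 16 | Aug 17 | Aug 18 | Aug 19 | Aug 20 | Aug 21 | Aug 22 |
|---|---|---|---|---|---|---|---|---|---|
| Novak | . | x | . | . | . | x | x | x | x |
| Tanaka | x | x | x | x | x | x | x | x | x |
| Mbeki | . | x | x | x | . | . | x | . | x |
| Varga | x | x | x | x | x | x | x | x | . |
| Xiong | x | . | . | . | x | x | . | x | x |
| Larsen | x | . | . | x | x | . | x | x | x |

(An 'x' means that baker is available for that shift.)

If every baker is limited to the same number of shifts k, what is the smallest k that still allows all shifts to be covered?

With 6 bakers and 11 worker-slots to fill, someone must work at least ⌈11/6⌉ = 2 shifts, so k ≥ 2.
k = 2 works: Aug 14→Tanaka, Aug 15→Novak+Varga, Aug 16→Tanaka+Mbeki, Aug 17→Mbeki, Aug 18→Varga, Aug 19→Novak, Aug 20→Larsen, Aug 21→Xiong, Aug 22→Xiong.
Loads: Novak 2, Tanaka 2, Mbeki 2, Varga 2, Xiong 2, Larsen 1 — all ≤ 2.

2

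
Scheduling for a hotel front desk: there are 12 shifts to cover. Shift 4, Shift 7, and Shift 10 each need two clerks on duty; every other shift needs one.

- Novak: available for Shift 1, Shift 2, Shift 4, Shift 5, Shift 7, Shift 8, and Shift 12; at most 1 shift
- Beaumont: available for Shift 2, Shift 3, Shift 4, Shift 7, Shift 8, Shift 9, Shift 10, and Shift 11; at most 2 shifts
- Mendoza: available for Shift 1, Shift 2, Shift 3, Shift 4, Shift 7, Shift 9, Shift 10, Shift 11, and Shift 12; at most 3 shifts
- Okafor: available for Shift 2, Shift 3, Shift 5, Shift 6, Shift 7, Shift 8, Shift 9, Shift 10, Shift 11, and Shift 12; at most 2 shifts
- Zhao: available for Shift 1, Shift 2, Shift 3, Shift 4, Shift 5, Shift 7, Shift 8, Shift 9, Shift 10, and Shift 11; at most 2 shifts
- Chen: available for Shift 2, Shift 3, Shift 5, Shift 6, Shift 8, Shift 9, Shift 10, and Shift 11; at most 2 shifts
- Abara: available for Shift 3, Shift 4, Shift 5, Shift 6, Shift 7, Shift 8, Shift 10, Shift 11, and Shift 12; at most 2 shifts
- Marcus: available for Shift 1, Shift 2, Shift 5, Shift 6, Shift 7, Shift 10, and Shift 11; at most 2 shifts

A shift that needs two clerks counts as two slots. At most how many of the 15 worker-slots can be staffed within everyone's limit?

Total capacity across all clerks is 1+2+3+2+2+2+2+2 = 16, and 15 slots are needed, so at most 15 can be filled.
An assignment achieving 15: Shift 1→Novak, Shift 2→Zhao, Shift 3→Mendoza, Shift 4→Beaumont+Mendoza, Shift 5→Okafor, Shift 6→Okafor, Shift 7→Abara+Marcus, Shift 8→Zhao, Shift 9→Beaumont, Shift 10→Chen+Abara, Shift 11→Chen, Shift 12→Mendoza.
Loads: Novak 1/1, Beaumont 2/2, Mendoza 3/3, Okafor 2/2, Zhao 2/2, Chen 2/2, Abara 2/2, Marcus 1/2.

15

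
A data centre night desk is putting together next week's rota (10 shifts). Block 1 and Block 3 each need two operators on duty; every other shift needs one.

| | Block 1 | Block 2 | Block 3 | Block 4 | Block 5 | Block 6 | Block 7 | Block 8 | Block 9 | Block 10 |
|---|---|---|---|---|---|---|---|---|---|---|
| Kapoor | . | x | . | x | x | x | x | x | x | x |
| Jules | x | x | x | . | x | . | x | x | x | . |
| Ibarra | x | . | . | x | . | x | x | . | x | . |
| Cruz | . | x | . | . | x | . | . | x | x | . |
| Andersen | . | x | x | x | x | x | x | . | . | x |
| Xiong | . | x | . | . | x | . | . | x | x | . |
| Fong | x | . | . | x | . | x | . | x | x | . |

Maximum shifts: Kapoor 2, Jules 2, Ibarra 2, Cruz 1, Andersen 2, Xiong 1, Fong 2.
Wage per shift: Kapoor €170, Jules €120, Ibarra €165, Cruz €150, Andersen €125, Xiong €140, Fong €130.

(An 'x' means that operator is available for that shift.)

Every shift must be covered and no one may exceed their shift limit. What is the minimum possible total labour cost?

Block 3 can only be covered by Jules and Andersen, so that assignment is forced.
Picking the cheapest available operator for each shift independently would cost €1470, but that ignores the shift limits.
An optimal schedule: Block 1→Jules+Ibarra, Block 2→Cruz, Block 3→Jules+Andersen, Block 4→Kapoor, Block 5→Xiong, Block 6→Ibarra, Block 7→Andersen, Block 8→Fong, Block 9→Fong, Block 10→Kapoor.
Total: 120 + 165 + 150 + 120 + 125 + 170 + 140 + 165 + 125 + 130 + 130 + 170 = €1710.

€1710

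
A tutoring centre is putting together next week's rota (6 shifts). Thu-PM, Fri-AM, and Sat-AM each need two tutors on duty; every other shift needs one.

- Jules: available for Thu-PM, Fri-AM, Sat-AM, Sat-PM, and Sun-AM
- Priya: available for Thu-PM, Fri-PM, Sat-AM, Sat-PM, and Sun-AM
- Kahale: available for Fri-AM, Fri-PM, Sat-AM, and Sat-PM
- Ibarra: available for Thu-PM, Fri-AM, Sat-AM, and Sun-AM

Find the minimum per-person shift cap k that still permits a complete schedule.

With 4 tutors and 9 worker-slots to fill, someone must work at least ⌈9/4⌉ = 3 shifts, so k ≥ 3.
k = 3 works: Thu-PM→Jules+Priya, Fri-AM→Jules+Kahale, Fri-PM→Priya, Sat-AM→Kahale+Ibarra, Sat-PM→Jules, Sun-AM→Priya.
Loads: Jules 3, Priya 3, Kahale 2, Ibarra 1 — all ≤ 3.

3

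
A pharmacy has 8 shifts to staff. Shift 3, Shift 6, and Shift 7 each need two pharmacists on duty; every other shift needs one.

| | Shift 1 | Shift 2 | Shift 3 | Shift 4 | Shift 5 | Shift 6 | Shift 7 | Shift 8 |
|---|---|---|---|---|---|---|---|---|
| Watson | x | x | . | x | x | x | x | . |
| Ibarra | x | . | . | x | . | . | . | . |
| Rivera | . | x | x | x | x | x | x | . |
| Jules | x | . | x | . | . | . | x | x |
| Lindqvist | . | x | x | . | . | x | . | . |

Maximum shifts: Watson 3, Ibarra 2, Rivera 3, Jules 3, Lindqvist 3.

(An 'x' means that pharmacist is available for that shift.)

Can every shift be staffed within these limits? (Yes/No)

Shift 8 can only be covered by Jules, so that assignment is forced.
One valid schedule: Shift 1→Watson, Shift 2→Watson, Shift 3→Rivera+Jules, Shift 4→Ibarra, Shift 5→Watson, Shift 6→Rivera+Lindqvist, Shift 7→Rivera+Jules, Shift 8→Jules.
Loads: Watson 3/3, Ibarra 1/2, Rivera 3/3, Jules 3/3, Lindqvist 1/3 — all within limits.

Yes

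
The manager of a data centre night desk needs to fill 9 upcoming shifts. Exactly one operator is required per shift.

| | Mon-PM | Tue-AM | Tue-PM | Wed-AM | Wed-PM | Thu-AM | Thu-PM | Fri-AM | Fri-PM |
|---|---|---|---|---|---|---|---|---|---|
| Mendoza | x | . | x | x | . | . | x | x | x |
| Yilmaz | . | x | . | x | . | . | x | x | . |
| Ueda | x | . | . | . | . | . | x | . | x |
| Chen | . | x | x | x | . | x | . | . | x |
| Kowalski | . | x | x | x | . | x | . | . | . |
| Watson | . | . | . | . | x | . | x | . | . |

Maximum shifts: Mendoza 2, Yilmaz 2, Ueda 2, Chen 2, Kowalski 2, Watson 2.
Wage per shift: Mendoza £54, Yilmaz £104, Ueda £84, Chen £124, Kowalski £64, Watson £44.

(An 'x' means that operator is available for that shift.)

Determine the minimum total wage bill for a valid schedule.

Wed-PM can only be covered by Watson, so that assignment is forced.
Picking the cheapest available operator for each shift independently would cost £486, but that ignores the shift limits.
An optimal schedule: Mon-PM→Ueda, Tue-AM→Kowalski, Tue-PM→Mendoza, Wed-AM→Yilmaz, Wed-PM→Watson, Thu-AM→Kowalski, Thu-PM→Watson, Fri-AM→Mendoza, Fri-PM→Ueda.
Total: 84 + 64 + 54 + 104 + 44 + 64 + 44 + 54 + 84 = £596.

£596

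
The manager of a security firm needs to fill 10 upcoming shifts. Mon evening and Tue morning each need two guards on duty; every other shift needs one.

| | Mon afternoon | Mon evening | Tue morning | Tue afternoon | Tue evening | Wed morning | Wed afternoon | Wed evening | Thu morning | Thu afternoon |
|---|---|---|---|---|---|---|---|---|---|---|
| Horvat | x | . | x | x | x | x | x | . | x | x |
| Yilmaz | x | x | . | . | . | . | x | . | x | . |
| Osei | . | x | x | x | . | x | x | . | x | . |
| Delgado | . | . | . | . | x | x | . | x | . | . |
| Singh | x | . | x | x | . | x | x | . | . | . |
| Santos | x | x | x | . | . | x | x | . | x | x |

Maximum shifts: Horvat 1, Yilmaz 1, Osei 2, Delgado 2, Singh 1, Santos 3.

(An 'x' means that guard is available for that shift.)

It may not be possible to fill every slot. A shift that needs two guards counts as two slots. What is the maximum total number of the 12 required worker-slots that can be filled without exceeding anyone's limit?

Total capacity across all guards is 1+1+2+2+1+3 = 10, and 12 slots are needed, so at most 10 can be filled.
An assignment achieving 10: Mon afternoon→Singh, Mon evening→Yilmaz+Osei, Tue morning→Santos, Tue afternoon→Osei, Tue evening→Horvat, Wed morning→Delgado, Wed evening→Delgado, Thu morning→Santos, Thu afternoon→Santos.
Loads: Horvat 1/1, Yilmaz 1/1, Osei 2/2, Delgado 2/2, Singh 1/1, Santos 3/3.

10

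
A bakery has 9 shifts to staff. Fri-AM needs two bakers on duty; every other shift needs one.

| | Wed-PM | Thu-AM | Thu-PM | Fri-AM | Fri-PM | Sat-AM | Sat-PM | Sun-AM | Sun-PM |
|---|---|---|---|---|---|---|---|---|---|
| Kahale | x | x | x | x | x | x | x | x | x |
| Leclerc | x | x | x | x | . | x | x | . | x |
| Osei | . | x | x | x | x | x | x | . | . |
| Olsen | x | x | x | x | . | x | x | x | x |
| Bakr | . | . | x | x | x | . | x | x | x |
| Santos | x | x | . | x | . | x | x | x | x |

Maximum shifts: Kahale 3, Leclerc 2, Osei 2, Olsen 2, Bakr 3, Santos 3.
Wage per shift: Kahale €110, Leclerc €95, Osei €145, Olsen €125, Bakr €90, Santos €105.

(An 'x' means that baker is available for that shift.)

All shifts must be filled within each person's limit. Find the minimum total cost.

Picking the cheapest available baker for each shift independently would cost €920, but that ignores the shift limits.
An optimal schedule: Wed-PM→Leclerc, Thu-AM→Leclerc, Thu-PM→Bakr, Fri-AM→Santos+Kahale, Fri-PM→Bakr, Sat-AM→Santos, Sat-PM→Kahale, Sun-AM→Bakr, Sun-PM→Santos.
Total: 95 + 95 + 90 + 105 + 110 + 90 + 105 + 110 + 90 + 105 = €995.

€995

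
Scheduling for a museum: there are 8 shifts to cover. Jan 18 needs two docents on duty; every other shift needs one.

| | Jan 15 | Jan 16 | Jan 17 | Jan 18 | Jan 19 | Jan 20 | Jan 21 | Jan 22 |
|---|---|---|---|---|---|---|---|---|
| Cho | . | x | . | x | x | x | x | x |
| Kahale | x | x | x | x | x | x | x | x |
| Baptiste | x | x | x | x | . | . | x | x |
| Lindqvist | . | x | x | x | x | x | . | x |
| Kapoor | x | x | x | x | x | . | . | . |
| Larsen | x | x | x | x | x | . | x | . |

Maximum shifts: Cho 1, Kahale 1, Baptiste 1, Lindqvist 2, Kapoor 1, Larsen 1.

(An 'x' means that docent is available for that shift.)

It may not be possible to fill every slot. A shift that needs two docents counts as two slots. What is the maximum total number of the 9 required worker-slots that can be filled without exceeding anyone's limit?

7

Total capacity across all docents is 1+1+1+2+1+1 = 7, and 9 slots are needed, so at most 7 can be filled.
An assignment achieving 7: Jan 15→Kahale, Jan 16→Larsen, Jan 17→Lindqvist, Jan 19→Kapoor, Jan 20→Cho, Jan 21→Baptiste, Jan 22→Lindqvist.
Loads: Cho 1/1, Kahale 1/1, Baptiste 1/1, Lindqvist 2/2, Kapoor 1/1, Larsen 1/1.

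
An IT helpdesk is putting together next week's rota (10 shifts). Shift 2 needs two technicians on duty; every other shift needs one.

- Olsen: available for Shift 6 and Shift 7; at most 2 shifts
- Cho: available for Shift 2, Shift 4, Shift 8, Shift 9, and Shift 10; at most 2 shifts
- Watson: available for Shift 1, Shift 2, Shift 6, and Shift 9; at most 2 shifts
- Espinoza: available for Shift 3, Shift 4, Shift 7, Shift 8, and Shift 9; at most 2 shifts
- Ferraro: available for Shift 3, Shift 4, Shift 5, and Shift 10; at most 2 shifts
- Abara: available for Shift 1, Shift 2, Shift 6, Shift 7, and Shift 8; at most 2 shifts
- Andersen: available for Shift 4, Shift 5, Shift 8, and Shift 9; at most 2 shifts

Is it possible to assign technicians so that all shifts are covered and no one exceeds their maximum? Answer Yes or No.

One valid schedule: Shift 1→Watson, Shift 2→Cho+Watson, Shift 3→Espinoza, Shift 4→Espinoza, Shift 5→Ferraro, Shift 6→Olsen, Shift 7→Olsen, Shift 8→Abara, Shift 9→Andersen, Shift 10→Cho.
Loads: Olsen 2/2, Cho 2/2, Watson 2/2, Espinoza 2/2, Ferraro 1/2, Abara 1/2, Andersen 1/2 — all within limits.

Yes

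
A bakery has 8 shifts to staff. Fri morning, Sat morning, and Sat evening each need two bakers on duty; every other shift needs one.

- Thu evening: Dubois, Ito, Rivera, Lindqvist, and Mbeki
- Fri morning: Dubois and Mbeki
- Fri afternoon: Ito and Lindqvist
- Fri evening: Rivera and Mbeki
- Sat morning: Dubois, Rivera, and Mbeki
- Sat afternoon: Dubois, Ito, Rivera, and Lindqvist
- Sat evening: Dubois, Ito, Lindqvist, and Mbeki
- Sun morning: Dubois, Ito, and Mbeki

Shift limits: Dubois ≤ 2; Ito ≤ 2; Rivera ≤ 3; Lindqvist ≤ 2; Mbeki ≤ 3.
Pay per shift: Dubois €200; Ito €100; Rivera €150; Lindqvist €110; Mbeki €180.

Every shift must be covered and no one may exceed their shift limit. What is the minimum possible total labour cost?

Fri morning can only be covered by Dubois and Mbeki, so that assignment is forced.
Picking the cheapest available baker for each shift independently would cost €1470, but that ignores the shift limits.
An optimal schedule: Thu evening→Rivera, Fri morning→Mbeki+Dubois, Fri afternoon→Ito, Fri evening→Rivera, Sat morning→Rivera+Mbeki, Sat afternoon→Lindqvist, Sat evening→Lindqvist+Mbeki, Sun morning→Ito.
Total: 150 + 180 + 200 + 100 + 150 + 150 + 180 + 110 + 110 + 180 + 100 = €1610.

€1610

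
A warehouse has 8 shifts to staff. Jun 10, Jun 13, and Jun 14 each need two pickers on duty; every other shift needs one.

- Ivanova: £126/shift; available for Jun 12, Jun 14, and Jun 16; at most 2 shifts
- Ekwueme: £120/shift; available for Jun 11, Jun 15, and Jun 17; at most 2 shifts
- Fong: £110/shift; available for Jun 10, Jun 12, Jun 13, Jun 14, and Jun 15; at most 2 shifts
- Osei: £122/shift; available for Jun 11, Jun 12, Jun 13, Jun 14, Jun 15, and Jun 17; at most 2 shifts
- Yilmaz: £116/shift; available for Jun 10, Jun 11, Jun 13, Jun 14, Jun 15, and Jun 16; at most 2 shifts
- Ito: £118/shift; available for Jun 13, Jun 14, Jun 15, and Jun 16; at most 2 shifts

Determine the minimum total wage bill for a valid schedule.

£1298

Jun 10 can only be covered by Fong and Yilmaz, so that assignment is forced.
Picking the cheapest available picker for each shift independently would cost £1250, but that ignores the shift limits.
An optimal schedule: Jun 10→Fong+Yilmaz, Jun 11→Yilmaz, Jun 12→Fong, Jun 13→Ito+Osei, Jun 14→Osei+Ivanova, Jun 15→Ekwueme, Jun 16→Ito, Jun 17→Ekwueme.
Total: 110 + 116 + 116 + 110 + 118 + 122 + 122 + 126 + 120 + 118 + 120 = £1298.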